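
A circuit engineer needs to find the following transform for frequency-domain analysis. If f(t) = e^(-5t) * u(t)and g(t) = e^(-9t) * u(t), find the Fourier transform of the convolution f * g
By the convolution theorem: F{f*g} = F(omega)*G(omega)
F(omega) = 1/(5+j*omega), G(omega) = 1/(9+j*omega)
F{f*g} = 1/((5+j*omega)(9+j*omega))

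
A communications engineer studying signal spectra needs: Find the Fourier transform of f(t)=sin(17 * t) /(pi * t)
sin(W * t)/(pi * t) = (W/pi) * sinc(W * t/pi) is the impulse response of the ideal low-pass filter with cutoff W (here W = 17).
Its Fourier transform is a rectangular function:
F(omega) = 1 for |omega| < 17, 0 otherwise

Answer: rect(omega/34) [i.e., 1 for |omega| < 17, 0 otherwise]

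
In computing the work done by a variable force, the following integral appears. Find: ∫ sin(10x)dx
Using substitution u=10x: ∫ sin(u) du/10=-cos(u)/10+C

Answer: (-1/10)cos(10x)+C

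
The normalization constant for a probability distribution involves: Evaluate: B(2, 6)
B(x,y) = Γ(x)Γ(y)/Γ(x + y) = (x-1)!(y-1)!/(x + y-1)!
B(2,6) = 1!·5!/7! = 1/42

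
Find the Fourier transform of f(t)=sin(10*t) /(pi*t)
sin(W*t)/(pi*t)=(W/pi)*sinc(W*t/pi) is the impulse response of the ideal low-pass filter with cutoff W (here W=10).
Its Fourier transform is a rectangular function:
F(omega)=1 for |omega| < 10, 0 otherwise

Answer: rect(omega/20) [i.e., 1 for |omega| < 10, 0 otherwise]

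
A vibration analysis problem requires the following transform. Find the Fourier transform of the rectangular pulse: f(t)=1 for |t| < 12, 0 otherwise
F(omega) = integral from -12 to 12 of e^(-j*omega*t) dt
= 2*sin(12*omega)/omega = 24*sinc(12*omega/pi)

Answer: 2*sin(12*omega)/omega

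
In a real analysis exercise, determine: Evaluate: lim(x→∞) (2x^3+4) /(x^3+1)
Divide numerator and denominator by x^3:
lim (2 + 4/x^3)/(1 + 1/x^3) = 2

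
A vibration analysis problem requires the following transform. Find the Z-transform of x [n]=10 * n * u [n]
Z{n * u[n]} = z/(z-1)^2
By linearity: Z{10 * n * u[n]} = 10z/(z-1)^2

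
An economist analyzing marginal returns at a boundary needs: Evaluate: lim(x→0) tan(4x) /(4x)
tan(u) ≈ u for small u:
tan(4x)/(4x) ≈ 4x/(4x) = 4/4

Answer: 1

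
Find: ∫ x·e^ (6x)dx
Integration by parts: u = x, dv = e^(6x) dx
du = dx, v = e^(6x)/6
= x·e^(6x)/6 - ∫ e^(6x)/6 dx
= x·e^(6x)/6 - e^(6x)/36+C

Answer: e^(6x)(x/6-1/36)+C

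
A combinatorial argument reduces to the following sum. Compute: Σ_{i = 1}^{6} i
Using formula: Σ i^1=n(n+1)/2=6·7/2=21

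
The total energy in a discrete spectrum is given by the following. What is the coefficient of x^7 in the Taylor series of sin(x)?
sin(x) = Σ (-1)^k x^(2k + 1)/(2k + 1)!
For x^7: (-1)^3/7! = -1/5040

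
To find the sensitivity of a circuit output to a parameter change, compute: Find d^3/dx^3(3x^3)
Apply power rule 3 times:
d^1: 9x^2
d^2: 18x
d^3: 18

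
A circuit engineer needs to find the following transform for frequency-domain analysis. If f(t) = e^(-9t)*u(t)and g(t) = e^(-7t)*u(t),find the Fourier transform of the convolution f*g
By the convolution theorem: F{f*g} = F(omega)*G(omega)
F(omega) = 1/(9 + j*omega), G(omega) = 1/(7 + j*omega)
F{f*g} = 1/((9 + j*omega)(7 + j*omega))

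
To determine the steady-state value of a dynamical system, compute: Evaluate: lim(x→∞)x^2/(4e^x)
Apply L'Hôpital 2 times (∞/∞ each time):
Eventually get 2!/(4e^x) → 0

Answer: 0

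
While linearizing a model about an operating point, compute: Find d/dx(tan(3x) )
Chain rule: d/dx[tan(u)]=sec²(u)·u' where u=3x
u'=3

Answer: 3·sec²(3x)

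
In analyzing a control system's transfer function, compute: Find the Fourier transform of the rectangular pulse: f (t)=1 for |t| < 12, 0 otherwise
F(omega)=integral from -12 to 12 of e^(-j * omega * t) dt
=2 * sin(12 * omega)/omega=24 * sinc(12 * omega/pi)

Answer: 2 * sin(12 * omega)/omega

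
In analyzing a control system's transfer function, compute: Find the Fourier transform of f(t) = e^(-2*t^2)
The Fourier transform of a Gaussian e^(-a*t^2) is sqrt(pi/a)*e^(-omega^2/(4a)).
With a=2: F(omega)=sqrt(pi/2)*e^(-omega^2/8)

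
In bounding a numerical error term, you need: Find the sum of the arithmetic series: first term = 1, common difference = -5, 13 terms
Last term: a_n = 1+(13-1)·-5 = -59
Sum = n(a_1+a_n)/2 = 13(1+(-59))/2 = -377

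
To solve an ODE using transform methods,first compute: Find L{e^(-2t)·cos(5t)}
First shifting: L{e^(at)f(t)}=F(s-a)
L{cos(5t)}=s/(s²+25)
Shift: (s+2)/((s+2)²+25)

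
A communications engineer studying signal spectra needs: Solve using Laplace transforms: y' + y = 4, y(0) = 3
Take L of both sides: sY(s)-3+Y(s)=4/s
Y(s)(s+1)=4/s+3
Y(s)=4/(s(s+1))+3/(s+1)
Partial fractions: 4/(s(s+1))=4/s - 4/(s+1)
So Y(s)=4/s - 1/(s+1)
Inverse transform (L^(-1){1/s}=1, L^(-1){1/(s+1)}=e^(-t)):

Answer: y(t)=4 - e^(-t)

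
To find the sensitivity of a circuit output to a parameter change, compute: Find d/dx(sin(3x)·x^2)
Product rule: (fg)' = f'g + fg'
f = sin(3x), f' = 3·cos(3x)
g = x^2, g' = 2x

Answer: 3·cos(3x)·x^2 + 2·sin(3x)·x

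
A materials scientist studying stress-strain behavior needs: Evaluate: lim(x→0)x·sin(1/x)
Squeeze theorem: -|x| ≤ x·sin(1/x) ≤ |x|
Since x → 0 as x → 0, by squeeze theorem the limit is 0

Answer: 0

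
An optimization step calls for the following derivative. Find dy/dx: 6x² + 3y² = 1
Differentiate: 12x+6y·(dy/dx) = 0
dy/dx = -12x/(6y) = -2·(x/y)

Answer: dy/dx = -2·(x/y)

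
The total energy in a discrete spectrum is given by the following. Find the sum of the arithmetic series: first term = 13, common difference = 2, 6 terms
Last term: a_n = 13+(6-1)·2 = 23
Sum = n(a_1+a_n)/2 = 6(13+23)/2 = 108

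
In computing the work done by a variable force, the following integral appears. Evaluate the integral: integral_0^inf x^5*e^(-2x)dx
This is a Gamma integral. Substitute u = 2x (du = 2 dx):
integral_0^inf x^5 * e^(-2x) dx = (1/2^6) integral_0^inf u^5 * e^(-u) du
= Gamma(6)/2^6 = 5!/2^6 = 120/64

Answer: 15/8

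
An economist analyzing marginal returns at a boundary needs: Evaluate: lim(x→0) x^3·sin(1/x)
Squeeze theorem: -|x^3| ≤ x^3·sin(1/x) ≤ |x^3|
Since x^3 → 0 as x → 0, by squeeze theorem the limit is 0

Answer: 0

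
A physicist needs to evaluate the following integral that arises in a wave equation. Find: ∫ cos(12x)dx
Using substitution u=12x: ∫ cos(u) du/12=sin(u)/12 + C

Answer: (1/12)sin(12x) + C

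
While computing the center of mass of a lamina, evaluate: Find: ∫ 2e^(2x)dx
Since d/dx[e^(2x)] = 2e^(2x), we get 1 e^(2x) + C

Answer: e^(2x) + C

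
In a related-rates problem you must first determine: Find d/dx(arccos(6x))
d/dx[arccos(u)]=-u'/√(1-u²), u=6x, u'=6

Answer: -6/√(1-36x²)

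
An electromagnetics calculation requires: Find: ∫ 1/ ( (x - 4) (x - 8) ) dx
Partial fractions: 1/((x-4)(x-8)) = A/(x-4)+B/(x-8)
A = -1/4, B = 1/4
∫ [-1/4· 1/(x-4)+1/4· 1/(x-8)] dx
= (1/4)[ln|x-8| - ln|x-4|]+C

Answer: (1/4)·ln|(x-8)/(x-4)|+C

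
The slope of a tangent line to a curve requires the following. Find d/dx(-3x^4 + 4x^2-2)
Power rule: d/dx(ax^n)=n·a·x^(n-1)
Term by term: -12·x^3 + 8·x

Answer: -12x^3 + 8x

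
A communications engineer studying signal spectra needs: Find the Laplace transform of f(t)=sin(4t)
L{sin(wt)}=w/(s²+w²)
L{sin(4t)}=4/(s²+16)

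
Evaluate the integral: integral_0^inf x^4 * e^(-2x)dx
This is a Gamma integral. Substitute u = 2x (du = 2 dx):
integral_0^inf x^4 * e^(-2x) dx = (1/2^5) integral_0^inf u^4 * e^(-u) du
= Gamma(5)/2^5 = 4!/2^5 = 24/32

Answer: 3/4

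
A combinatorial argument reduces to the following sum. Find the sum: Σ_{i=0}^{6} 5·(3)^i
Geometric series: S = a(1 - r^n)/(1 - r)
a = 5, r = 3, n = 7
S = 5(1-2187)/-2 = 5465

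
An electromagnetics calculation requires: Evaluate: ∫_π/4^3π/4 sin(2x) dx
Antiderivative: -cos(2x)/2
Evaluate at bounds: [-cos(2·3π/4)/2] - [-cos(2·π/4)/2]
= (-(0) + (0))/2 = 0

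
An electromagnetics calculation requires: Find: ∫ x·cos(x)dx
By parts: u=x, dv=cos(x) dx
du=dx, v=sin(x)
=x·sin(x) + cos(x) + C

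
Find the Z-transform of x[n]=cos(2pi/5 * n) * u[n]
Z{cos(w0 * n) * u[n]} = z(z - cos(w0))/(z^2-2z * cos(w0)+1)
With w0 = 2pi/5: X(z) = z(z - cos(2pi/5))/(z^2-2z * cos(2pi/5)+1)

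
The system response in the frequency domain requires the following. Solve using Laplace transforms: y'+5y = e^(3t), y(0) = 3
Take L: sY - 3+5Y = 1/(s-3)
Y(s+5) = 1/(s-3)+3
Y = 1/((s-3)(s+5))+3/(s+5)
Partial fractions: 1/((s-3)(s+5)) = (1/8)/(s-3) - (1/8)/(s+5)
So Y = (1/8)/(s-3)+(23/8)/(s+5)
Inverse Laplace transform (L^(-1){1/(s-3)} = e^(3t), L^(-1){1/(s+5)} = e^(-5t)):

Answer: y(t) = (1/8)·e^(3t)+(23/8)·e^(-5t)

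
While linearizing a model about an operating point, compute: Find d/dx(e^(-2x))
Chain rule: d/dx[e^u]=e^u · u' where u=-2x
u'=-2

Answer: -2·e^(-2x)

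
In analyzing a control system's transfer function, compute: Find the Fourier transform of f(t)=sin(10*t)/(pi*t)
sin(W * t)/(pi * t) = (W/pi) * sinc(W * t/pi) is the impulse response of the ideal low-pass filter with cutoff W (here W = 10).
Its Fourier transform is a rectangular function:
F(omega) = 1 for |omega| < 10, 0 otherwise

Answer: rect(omega/20) [i.e., 1 for |omega| < 10, 0 otherwise]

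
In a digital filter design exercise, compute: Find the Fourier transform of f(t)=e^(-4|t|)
Using the standard pair: F{e^(-a|t|)} = 2a/(a^2+omega^2)
With a = 4: F(omega) = 8/(16+omega^2)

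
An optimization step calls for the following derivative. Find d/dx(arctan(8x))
d/dx[arctan(u)] = u'/(1 + u²), u = 8x, u' = 8

Answer: 8/(1 + 64x²)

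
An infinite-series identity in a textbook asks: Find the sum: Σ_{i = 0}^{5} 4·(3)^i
Geometric series: S = a(1 - r^n)/(1 - r)
a = 4, r = 3, n = 6
S = 4(1 - 729)/-2 = 1456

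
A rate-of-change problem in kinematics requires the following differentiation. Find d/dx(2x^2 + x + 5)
Power rule: d/dx(ax^n) = n·a·x^(n-1)
Term by term: 4·x + 1

Answer: 4x + 1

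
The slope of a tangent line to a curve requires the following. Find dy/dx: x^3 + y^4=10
Differentiate: 3x^2 + 4y^3·(dy/dx) = 0
dy/dx = -3x^2/(4y^3)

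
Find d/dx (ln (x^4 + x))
Chain rule: d/dx[ln(u)]=u'/u where u=x^4+x
u'=4x^3+1

Answer: (4x^3+1)/(x^4+x)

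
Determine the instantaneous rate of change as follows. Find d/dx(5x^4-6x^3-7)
Power rule: d/dx(ax^n) = n·a·x^(n-1)
Term by term: 20·x^3-18·x^2

Answer: 20x^3-18x^2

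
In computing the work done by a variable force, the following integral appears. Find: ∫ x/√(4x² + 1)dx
Let u = 4x²+1, du = 8x dx
∫ (1/8)·u^(-1/2) du = √u/4+C

Answer: √(4x²+1)/4+C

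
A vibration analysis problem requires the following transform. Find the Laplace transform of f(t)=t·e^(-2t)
L{t·e^(at)} = 1/(s-a)²
L{t·e^(-2t)} = 1/(s + 2)²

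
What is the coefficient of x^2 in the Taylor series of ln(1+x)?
ln(1+x)=Σ (-1)^(n+1) x^n/n
Coefficient of x^2=(-1)^3/2=-1/2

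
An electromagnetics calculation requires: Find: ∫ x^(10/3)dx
Power rule: ∫ x^(10/3) dx=x^(13/3)/(13/3)+C

Answer: (3/13)·x^(13/3)+C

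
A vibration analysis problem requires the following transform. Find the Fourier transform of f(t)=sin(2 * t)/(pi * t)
sin(W * t)/(pi * t)=(W/pi) * sinc(W * t/pi) is the impulse response of the ideal low-pass filter with cutoff W (here W=2).
Its Fourier transform is a rectangular function:
F(omega)=1 for |omega| < 2, 0 otherwise

Answer: rect(omega/4) [i.e., 1 for |omega| < 2, 0 otherwise]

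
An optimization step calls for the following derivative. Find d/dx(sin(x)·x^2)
Product rule: (fg)'=f'g + fg'
f=sin(x), f'=cos(x)
g=x^2, g'=2x

Answer: cos(x)·x^2 + 2·sin(x)·x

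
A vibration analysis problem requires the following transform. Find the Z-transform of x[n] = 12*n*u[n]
Z{n * u[n]} = z/(z-1)^2
By linearity: Z{12 * n * u[n]} = 12z/(z-1)^2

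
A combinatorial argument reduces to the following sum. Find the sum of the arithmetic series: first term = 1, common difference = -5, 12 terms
Last term: a_n = 1+(12-1)·-5 = -54
Sum = n(a_1+a_n)/2 = 12(1+(-54))/2 = -318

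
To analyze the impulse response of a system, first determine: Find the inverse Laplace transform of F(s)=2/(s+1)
L^(-1){2/(s-a)}=c·e^(at)
Here a=-1, c=2

Answer: 2e^(-t)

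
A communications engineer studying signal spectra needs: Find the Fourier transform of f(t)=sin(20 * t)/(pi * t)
sin(W * t)/(pi * t)=(W/pi) * sinc(W * t/pi) is the impulse response of the ideal low-pass filter with cutoff W (here W=20).
Its Fourier transform is a rectangular function:
F(omega)=1 for |omega| < 20, 0 otherwise

Answer: rect(omega/40) [i.e., 1 for |omega| < 20, 0 otherwise]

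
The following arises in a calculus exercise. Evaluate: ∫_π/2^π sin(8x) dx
Antiderivative: -cos(8x)/8
Evaluate at bounds: [-cos(8·π)/8] - [-cos(8·π/2)/8]
= (-(1) + (1))/8 = 0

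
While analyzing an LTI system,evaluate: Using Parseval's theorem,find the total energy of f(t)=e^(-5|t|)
Parseval's theorem: E = integral |f(t)|^2 dt = (1/2pi) integral |F(omega)|^2 domega
E = integral_{-inf}^{inf} e^(-10|t|) dt = 2*integral_0^inf e^(-10t) dt = 2/(2*5) = 1/5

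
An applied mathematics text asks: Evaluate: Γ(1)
Γ(n) = (n-1)! for positive integers
Γ(1) = 0! = 1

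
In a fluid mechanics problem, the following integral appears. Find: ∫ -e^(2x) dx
Since d/dx[e^(2x)] = 2e^(2x), we get -1/2 e^(2x) + C

Answer: (-1/2)e^(2x) + C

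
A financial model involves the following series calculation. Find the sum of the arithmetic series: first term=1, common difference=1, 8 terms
Last term: a_n = 1+(8-1)·1 = 8
Sum = n(a_1+a_n)/2 = 8(1+8)/2 = 36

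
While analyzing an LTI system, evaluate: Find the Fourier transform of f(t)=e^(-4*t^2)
The Fourier transform of a Gaussian e^(-a * t^2) is sqrt(pi/a) * e^(-omega^2/(4a)).
With a=4: F(omega)=sqrt(pi)/2 * e^(-omega^2/16)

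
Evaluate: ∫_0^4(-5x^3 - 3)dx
Step 1: Find antiderivative F(x) = (-5/4)x^4 - 3x
Step 2: F(4) - F(0) = -332 - (0) = -332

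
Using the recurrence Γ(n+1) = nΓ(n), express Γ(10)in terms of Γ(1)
Γ(10) = 9Γ(9) = 9·8Γ(8) = ... = 9!·Γ(1) = 362880·Γ(1)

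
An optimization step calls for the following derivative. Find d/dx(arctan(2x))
d/dx[arctan(u)]=u'/(1 + u²), u=2x, u'=2

Answer: 2/(1 + 4x²)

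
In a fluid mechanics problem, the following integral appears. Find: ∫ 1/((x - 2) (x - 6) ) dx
Partial fractions: 1/((x-2)(x-6))=A/(x-2) + B/(x-6)
A=-1/4, B=1/4
∫ [-1/4· 1/(x-2) + 1/4· 1/(x-6)] dx
=(1/4)[ln|x-6| - ln|x-2|] + C

Answer: (1/4)·ln|(x-6)/(x-2)| + C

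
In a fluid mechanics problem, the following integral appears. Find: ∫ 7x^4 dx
Using power rule: ∫ 7x^4 dx=7/5 x^5 + C=(7/5)x^5 + C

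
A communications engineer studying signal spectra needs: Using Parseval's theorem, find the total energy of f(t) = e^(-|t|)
Parseval's theorem: E = integral |f(t)|^2 dt = (1/2pi) integral |F(omega)|^2 domega
E = integral_{-inf}^{inf} e^(-2|t|) dt = 2 * integral_0^inf e^(-2t) dt = 2/(2 * 1) = 1/1

Answer: 1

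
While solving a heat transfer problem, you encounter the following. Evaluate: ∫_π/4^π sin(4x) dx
Antiderivative: -cos(4x)/4
Evaluate at bounds: [-cos(4·π)/4] - [-cos(4·π/4)/4]
=(-(1)+(-1))/4=-1/2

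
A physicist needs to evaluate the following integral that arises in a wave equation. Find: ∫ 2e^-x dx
Since d/dx[e^-x] = - e^-x, we get -2e^-x+C

Answer: -2e^-x+C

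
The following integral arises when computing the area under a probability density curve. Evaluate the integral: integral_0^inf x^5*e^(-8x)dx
This is a Gamma integral. Substitute u=8x (du=8 dx):
integral_0^inf x^5*e^(-8x) dx=(1/8^6) integral_0^inf u^5*e^(-u) du
=Gamma(6)/8^6=5!/8^6=120/262144

Answer: 15/32768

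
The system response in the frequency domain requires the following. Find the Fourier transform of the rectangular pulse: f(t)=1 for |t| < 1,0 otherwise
F(omega)=integral from -1 to 1 of e^(-j * omega * t) dt
=2 * sin(1 * omega)/omega=2 * sinc(1 * omega/pi)

Answer: 2 * sin(1 * omega)/omega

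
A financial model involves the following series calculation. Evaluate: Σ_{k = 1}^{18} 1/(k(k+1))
Partial fractions: 1/(k(k+1)) = 1/k - 1/(k+1)
Telescoping sum: 1(1-1/19) = 1·18/19

Answer: 18/19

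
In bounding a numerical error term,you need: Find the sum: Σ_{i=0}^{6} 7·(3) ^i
Geometric series: S=a(1 - r^n)/(1 - r)
a=7, r=3, n=7
S=7(1 - 2187)/-2=7651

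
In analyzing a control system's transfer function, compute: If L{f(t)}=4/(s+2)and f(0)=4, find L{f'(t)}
L{f'(t)}=s·F(s) - f(0)=4s/(s + 2) - 4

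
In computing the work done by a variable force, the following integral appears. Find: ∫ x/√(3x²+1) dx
Let u=3x²+1, du=6x dx
∫ (1/6)·u^(-1/2) du=√u/3+C

Answer: √(3x²+1)/3+C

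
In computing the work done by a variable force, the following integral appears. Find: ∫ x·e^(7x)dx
Integration by parts: u = x, dv = e^(7x) dx
du = dx, v = e^(7x)/7
= x·e^(7x)/7 - ∫ e^(7x)/7 dx
= x·e^(7x)/7 - e^(7x)/49+C

Answer: e^(7x)(x/7-1/49)+C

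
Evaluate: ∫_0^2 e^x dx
Antiderivative: e^x
Evaluate: (e^2-1)

Answer: e^2-1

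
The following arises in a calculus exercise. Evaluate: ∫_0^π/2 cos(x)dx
Antiderivative: sin(x)
Evaluate at bounds: [sin(1·π/2)/1] - [sin(1·0)/1]
= ((1) - (0))/1 = 1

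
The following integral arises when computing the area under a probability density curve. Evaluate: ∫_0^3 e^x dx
Antiderivative: e^x
Evaluate: (e^3 - 1)

Answer: e^3 - 1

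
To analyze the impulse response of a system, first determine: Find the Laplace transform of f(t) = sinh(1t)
L{sinh(at)}=a/(s²-a²)
L{sinh(1t)}=1/(s²-1)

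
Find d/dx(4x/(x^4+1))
Quotient rule: (f/g)'=(f'g - fg')/g²
f=4x, f'=4
g=x^4 + 1, g'=4x^3

Answer: (4·(x^4 + 1) - 16x^4)/(x^4 + 1)²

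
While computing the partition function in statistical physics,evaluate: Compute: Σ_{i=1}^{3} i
Using formula: Σ i^1=n(n + 1)/2=3·4/2=6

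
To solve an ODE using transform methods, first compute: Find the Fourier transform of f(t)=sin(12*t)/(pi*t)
sin(W * t)/(pi * t) = (W/pi) * sinc(W * t/pi) is the impulse response of the ideal low-pass filter with cutoff W (here W = 12).
Its Fourier transform is a rectangular function:
F(omega) = 1 for |omega| < 12, 0 otherwise

Answer: rect(omega/24) [i.e., 1 for |omega| < 12, 0 otherwise]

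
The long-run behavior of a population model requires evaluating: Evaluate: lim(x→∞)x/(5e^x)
Apply L'Hôpital 1 times (∞/∞ each time):
Eventually get 1!/(5e^x) → 0

Answer: 0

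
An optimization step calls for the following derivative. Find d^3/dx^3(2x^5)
Apply power rule 3 times:
d^1: 10x^4
d^2: 40x^3
d^3: 120x^2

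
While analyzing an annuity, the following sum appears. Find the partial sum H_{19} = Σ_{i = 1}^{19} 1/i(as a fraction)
H_19=1+1/2+1/3+...+1/19
=275295799/77597520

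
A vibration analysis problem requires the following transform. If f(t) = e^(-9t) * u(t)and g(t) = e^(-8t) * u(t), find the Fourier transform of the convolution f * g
By the convolution theorem: F{f * g} = F(omega) * G(omega)
F(omega) = 1/(9+j * omega), G(omega) = 1/(8+j * omega)
F{f * g} = 1/((9+j * omega)(8+j * omega))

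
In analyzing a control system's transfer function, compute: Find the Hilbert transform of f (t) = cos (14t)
The Hilbert transform shifts each frequency component by -pi/2.
H{cos(wt)} = sin(wt)
With w = 14: H{cos(14t)} = sin(14t)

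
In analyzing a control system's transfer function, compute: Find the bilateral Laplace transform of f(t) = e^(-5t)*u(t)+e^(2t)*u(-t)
For e^(-5t) * u(t): L=1/(s + 5), Re(s) > -5
For e^(2t) * u(-t): L=-1/(s-2), Re(s) < 2
Combined: F(s)=1/(s + 5) - 1/(s-2), -5 < Re(s) < 2

Answer: 1/(s + 5) - 1/(s-2), ROC: -5 < Re(s) < 2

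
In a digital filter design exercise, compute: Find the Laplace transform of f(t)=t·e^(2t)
L{t·e^(at)} = 1/(s-a)²
L{t·e^(2t)} = 1/(s-2)²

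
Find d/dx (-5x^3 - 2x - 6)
Power rule: d/dx(ax^n)=n·a·x^(n-1)
Term by term: -15·x^2-2

Answer: -15x^2-2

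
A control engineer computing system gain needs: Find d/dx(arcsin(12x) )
d/dx[arcsin(u)]=u'/√(1-u²), u=12x, u'=12

Answer: 12/√(1-144x²)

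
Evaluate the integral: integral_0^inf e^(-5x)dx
integral_0^inf e^(-5x) dx = [-1/5*e^(-5x)]_0^inf
= 0 - (-1/5) = 1/5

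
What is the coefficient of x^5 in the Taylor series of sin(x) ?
sin(x)=Σ (-1)^k x^(2k + 1)/(2k + 1)!
For x^5: (-1)^2/5!=1/120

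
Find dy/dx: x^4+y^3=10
Differentiate: 4x^3+3y^2·(dy/dx) = 0
dy/dx = -4x^3/(3y^2)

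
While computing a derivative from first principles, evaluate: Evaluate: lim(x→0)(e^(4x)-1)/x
L'Hôpital (0/0): lim 4e^(4x)/1=4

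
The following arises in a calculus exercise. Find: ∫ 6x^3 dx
Using power rule: ∫ 6x^3 dx = 6/4 x^4 + C = (3/2)x^4 + C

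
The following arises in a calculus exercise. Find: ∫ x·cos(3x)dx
By parts: u = x, dv = cos(3x) dx
du = dx, v = sin(3x)/3
= x·sin(3x)/3 + cos(3x)/3² + C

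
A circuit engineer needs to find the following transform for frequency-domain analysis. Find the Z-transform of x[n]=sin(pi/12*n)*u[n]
Z{sin(w0 * n) * u[n]} = z * sin(w0)/(z^2-2z * cos(w0)+1)
With w0 = pi/12: X(z) = z * sin(pi/12)/(z^2-2z * cos(pi/12)+1)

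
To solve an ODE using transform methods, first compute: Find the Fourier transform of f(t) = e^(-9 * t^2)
The Fourier transform of a Gaussian e^(-a * t^2) is sqrt(pi/a) * e^(-omega^2/(4a)).
With a=9: F(omega)=sqrt(pi)/3 * e^(-omega^2/36)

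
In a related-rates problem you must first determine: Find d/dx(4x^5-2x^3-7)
Power rule: d/dx(ax^n)=n·a·x^(n-1)
Term by term: 20·x^4 - 6·x^2

Answer: 20x^4 - 6x^2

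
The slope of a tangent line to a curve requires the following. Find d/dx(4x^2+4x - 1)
Power rule: d/dx(ax^n) = n·a·x^(n-1)
Term by term: 8·x+4

Answer: 8x+4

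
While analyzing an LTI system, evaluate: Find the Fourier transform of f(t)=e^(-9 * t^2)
The Fourier transform of a Gaussian e^(-a * t^2) is sqrt(pi/a) * e^(-omega^2/(4a)).
With a=9: F(omega)=sqrt(pi)/3 * e^(-omega^2/36)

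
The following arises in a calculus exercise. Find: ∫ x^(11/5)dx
Power rule: ∫ x^(11/5) dx=x^(16/5)/(16/5) + C

Answer: (5/16)·x^(16/5) + C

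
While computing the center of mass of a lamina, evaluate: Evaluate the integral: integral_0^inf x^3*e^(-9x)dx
This is a Gamma integral. Substitute u=9x (du=9 dx):
integral_0^inf x^3*e^(-9x) dx=(1/9^4) integral_0^inf u^3*e^(-u) du
=Gamma(4)/9^4=3!/9^4=6/6561

Answer: 2/2187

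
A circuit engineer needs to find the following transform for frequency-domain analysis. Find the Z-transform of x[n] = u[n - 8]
Using the time-shift property: Z{u[n-8]}=z^(-8)*z/(z-1)
=z^(-7)/(z-1)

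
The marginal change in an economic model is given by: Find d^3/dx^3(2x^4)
Apply power rule 3 times:
d^1: 8x^3
d^2: 24x^2
d^3: 48x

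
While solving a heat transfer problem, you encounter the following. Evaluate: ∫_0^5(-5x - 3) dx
Step 1: Find antiderivative F(x) = (-5/2)x^2-3x
Step 2: F(5) - F(0) = -155/2 - (0) = -155/2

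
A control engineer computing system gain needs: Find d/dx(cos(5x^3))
Chain rule: d/dx[cos(u)]=-sin(u)·u' where u=5x^3
u'=15x^2

Answer: -15x^2·sin(5x^3)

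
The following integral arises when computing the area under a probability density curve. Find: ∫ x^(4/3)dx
Power rule: ∫ x^(4/3) dx=x^(7/3)/(7/3) + C

Answer: (3/7)·x^(7/3) + C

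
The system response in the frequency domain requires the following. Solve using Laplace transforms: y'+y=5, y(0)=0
Take L of both sides: sY(s) - 0 + Y(s)=5/s
Y(s)(s + 1)=5/s + 0
Y(s)=5/(s(s + 1)) + 0/(s + 1)
Partial fractions: 5/(s(s + 1))=5/s - 5/(s + 1)
So Y(s)=5/s - 5/(s + 1)
Inverse transform (L^(-1){1/s}=1, L^(-1){1/(s + 1)}=e^(-t)):

Answer: y(t)=5 - 5·e^(-t)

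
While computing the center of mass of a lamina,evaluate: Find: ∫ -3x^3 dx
Using power rule: ∫ -3x^3 dx=-3/4 x^4 + C=(-3/4)x^4 + C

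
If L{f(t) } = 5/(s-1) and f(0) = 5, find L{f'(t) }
L{f'(t)}=s·F(s) - f(0)=5s/(s-1)-5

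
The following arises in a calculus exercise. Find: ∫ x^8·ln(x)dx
By parts: u=ln(x), dv=x^8 dx
du=1/x dx, v=x^9/9
=x^9·ln(x)/9 - ∫ x^8/9 dx
=x^9·ln(x)/9 - x^9/81 + C

Answer: x^9(ln(x)/9 - 1/81) + C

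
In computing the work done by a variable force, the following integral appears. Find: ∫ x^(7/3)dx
Power rule: ∫ x^(7/3) dx = x^(10/3)/(10/3) + C

Answer: (3/10)·x^(10/3) + C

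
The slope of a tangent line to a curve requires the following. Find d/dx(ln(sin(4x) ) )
Chain rule: d/dx[ln(u)]=u'/u where u=sin(4x)
u'=4cos(4x)

Answer: (4cos(4x))/(sin(4x))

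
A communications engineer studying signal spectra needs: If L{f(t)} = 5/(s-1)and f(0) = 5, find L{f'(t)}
L{f'(t)} = s·F(s) - f(0) = 5s/(s-1)-5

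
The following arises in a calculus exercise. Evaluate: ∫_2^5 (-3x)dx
Step 1: Find antiderivative F(x) = (-3/2)x^2
Step 2: F(5) - F(2) = -75/2 - (-6) = -63/2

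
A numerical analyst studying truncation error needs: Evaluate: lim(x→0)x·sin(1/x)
Squeeze theorem: -|x| ≤ x·sin(1/x) ≤ |x|
Since x → 0 as x → 0, by squeeze theorem the limit is 0

Answer: 0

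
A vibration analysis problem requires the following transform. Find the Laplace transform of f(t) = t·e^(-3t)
L{t·e^(at)}=1/(s-a)²
L{t·e^(-3t)}=1/(s+3)²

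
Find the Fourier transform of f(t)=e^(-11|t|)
Using the standard pair: F{e^(-a|t|)} = 2a/(a^2 + omega^2)
With a = 11: F(omega) = 22/(121 + omega^2)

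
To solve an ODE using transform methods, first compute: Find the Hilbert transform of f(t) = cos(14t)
The Hilbert transform shifts each frequency component by -pi/2.
H{cos(wt)} = sin(wt)
With w = 14: H{cos(14t)} = sin(14t)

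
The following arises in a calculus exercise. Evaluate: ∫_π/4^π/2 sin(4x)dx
Antiderivative: -cos(4x)/4
Evaluate at bounds: [-cos(4·π/2)/4] - [-cos(4·π/4)/4]
=(-(1)+(-1))/4=-1/2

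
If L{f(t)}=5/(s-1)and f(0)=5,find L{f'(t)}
L{f'(t)} = s·F(s) - f(0) = 5s/(s-1)-5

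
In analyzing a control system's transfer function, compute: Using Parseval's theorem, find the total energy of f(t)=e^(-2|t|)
Parseval's theorem: E = integral |f(t)|^2 dt = (1/2pi) integral |F(omega)|^2 domega
E = integral_{-inf}^{inf} e^(-4|t|) dt = 2*integral_0^inf e^(-4t) dt = 2/(2*2) = 1/2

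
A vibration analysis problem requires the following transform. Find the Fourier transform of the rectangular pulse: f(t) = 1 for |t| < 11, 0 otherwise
F(omega)=integral from -11 to 11 of e^(-j*omega*t) dt
=2*sin(11*omega)/omega=22*sinc(11*omega/pi)

Answer: 2*sin(11*omega)/omega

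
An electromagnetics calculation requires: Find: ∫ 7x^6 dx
Using power rule: ∫ 7x^6 dx=7/7 x^7 + C=x^7 + C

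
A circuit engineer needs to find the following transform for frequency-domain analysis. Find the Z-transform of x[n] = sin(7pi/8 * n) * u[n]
Z{sin(w0*n)*u[n]} = z*sin(w0)/(z^2-2z*cos(w0)+1)
With w0 = 7pi/8: X(z) = z*sin(7pi/8)/(z^2-2z*cos(7pi/8)+1)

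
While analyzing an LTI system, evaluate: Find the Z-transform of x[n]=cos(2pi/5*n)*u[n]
Z{cos(w0 * n) * u[n]}=z(z - cos(w0))/(z^2 - 2z * cos(w0) + 1)
With w0=2pi/5: X(z)=z(z - cos(2pi/5))/(z^2 - 2z * cos(2pi/5) + 1)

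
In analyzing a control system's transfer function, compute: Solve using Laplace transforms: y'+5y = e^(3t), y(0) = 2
Take L: sY - 2 + 5Y=1/(s-3)
Y(s + 5)=1/(s-3) + 2
Y=1/((s-3)(s + 5)) + 2/(s + 5)
Partial fractions: 1/((s-3)(s + 5))=(1/8)/(s-3) - (1/8)/(s + 5)
So Y=(1/8)/(s-3) + (15/8)/(s + 5)
Inverse Laplace transform (L^(-1){1/(s-3)}=e^(3t), L^(-1){1/(s + 5)}=e^(-5t)):

Answer: y(t)=(1/8)·e^(3t) + (15/8)·e^(-5t)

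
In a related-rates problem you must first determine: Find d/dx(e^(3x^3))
Chain rule: d/dx[e^u]=e^u · u' where u=3x^3
u'=9x^2

Answer: 9x^2·e^(3x^3)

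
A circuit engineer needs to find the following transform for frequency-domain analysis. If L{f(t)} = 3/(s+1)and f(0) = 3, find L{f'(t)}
L{f'(t)} = s·F(s) - f(0) = 3s/(s + 1) - 3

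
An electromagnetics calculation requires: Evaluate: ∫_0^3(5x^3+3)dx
Step 1: Find antiderivative F(x) = (5/4)x^4+3x
Step 2: F(3) - F(0) = 441/4 - (0) = 441/4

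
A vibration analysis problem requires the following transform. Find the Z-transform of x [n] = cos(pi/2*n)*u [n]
Z{cos(w0 * n) * u[n]} = z(z - cos(w0))/(z^2-2z * cos(w0)+1)
With w0 = pi/2: X(z) = z(z - cos(pi/2))/(z^2-2z * cos(pi/2)+1)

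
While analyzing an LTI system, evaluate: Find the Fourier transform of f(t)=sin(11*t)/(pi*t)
sin(W * t)/(pi * t)=(W/pi) * sinc(W * t/pi) is the impulse response of the ideal low-pass filter with cutoff W (here W=11).
Its Fourier transform is a rectangular function:
F(omega)=1 for |omega| < 11, 0 otherwise

Answer: rect(omega/22) [i.e., 1 for |omega| < 11, 0 otherwise]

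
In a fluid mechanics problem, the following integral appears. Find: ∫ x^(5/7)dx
Power rule: ∫ x^(5/7) dx=x^(12/7)/(12/7)+C

Answer: (7/12)·x^(12/7)+C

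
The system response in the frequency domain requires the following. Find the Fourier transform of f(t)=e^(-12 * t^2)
The Fourier transform of a Gaussian e^(-a * t^2) is sqrt(pi/a) * e^(-omega^2/(4a)).
With a=12: F(omega)=sqrt(pi/12) * e^(-omega^2/48)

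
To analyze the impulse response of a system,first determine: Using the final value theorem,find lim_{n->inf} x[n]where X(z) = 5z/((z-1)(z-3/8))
Final value theorem: lim x[n]=lim_{z->1} (z-1)*X(z)
(z-1)*X(z)=5z/(z-3/8)
As z->1: 5/(1 - 3/8)=5/(5/8)=8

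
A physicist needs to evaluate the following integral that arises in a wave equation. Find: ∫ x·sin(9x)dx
By parts: u = x, dv = sin(9x) dx
du = dx, v = -cos(9x)/9
= -x·cos(9x)/9 + sin(9x)/9² + C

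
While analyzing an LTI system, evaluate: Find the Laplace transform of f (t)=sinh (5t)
L{sinh(at)}=a/(s²-a²)
L{sinh(5t)}=5/(s²-25)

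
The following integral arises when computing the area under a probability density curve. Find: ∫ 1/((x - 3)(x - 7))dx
Partial fractions: 1/((x-3)(x-7))=A/(x-3)+B/(x-7)
A=-1/4, B=1/4
∫ [-1/4· 1/(x-3)+1/4· 1/(x-7)] dx
=(1/4)[ln|x-7| - ln|x-3|]+C

Answer: (1/4)·ln|(x-7)/(x-3)|+C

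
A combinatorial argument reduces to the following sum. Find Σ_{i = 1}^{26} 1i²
=1·n(n + 1)(2n + 1)/6=1·26·27·53/6=6201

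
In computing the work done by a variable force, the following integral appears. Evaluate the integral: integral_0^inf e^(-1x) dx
integral_0^inf e^(-1x) dx=[-1/1 * e^(-1x)]_0^inf
=0 - (-1/1)=1/1

Answer: 1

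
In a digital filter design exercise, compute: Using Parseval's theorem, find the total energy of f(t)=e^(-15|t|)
Parseval's theorem: E=integral |f(t)|^2 dt=(1/2pi) integral |F(omega)|^2 domega
E=integral_{-inf}^{inf} e^(-30|t|) dt=2*integral_0^inf e^(-30t) dt=2/(2*15)=1/15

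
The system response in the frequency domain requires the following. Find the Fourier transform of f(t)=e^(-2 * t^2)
The Fourier transform of a Gaussian e^(-a * t^2) is sqrt(pi/a) * e^(-omega^2/(4a)).
With a=2: F(omega)=sqrt(pi/2) * e^(-omega^2/8)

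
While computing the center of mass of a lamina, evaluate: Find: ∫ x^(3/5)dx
Power rule: ∫ x^(3/5) dx = x^(8/5)/(8/5) + C

Answer: (5/8)·x^(8/5) + C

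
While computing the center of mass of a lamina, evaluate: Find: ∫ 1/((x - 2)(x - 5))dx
Partial fractions: 1/((x-2)(x-5)) = A/(x-2)+B/(x-5)
A = -1/3, B = 1/3
∫ [-1/3· 1/(x-2)+1/3· 1/(x-5)] dx
= (1/3)[ln|x-5| - ln|x-2|]+C

Answer: (1/3)·ln|(x-5)/(x-2)|+C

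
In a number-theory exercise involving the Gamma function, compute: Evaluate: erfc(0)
erfc(x) = 1 - erf(x); erfc(0) = 1 - erf(0) = 1 - 0 = 1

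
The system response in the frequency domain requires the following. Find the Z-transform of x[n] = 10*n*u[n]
Z{n * u[n]} = z/(z-1)^2
By linearity: Z{10 * n * u[n]} = 10z/(z-1)^2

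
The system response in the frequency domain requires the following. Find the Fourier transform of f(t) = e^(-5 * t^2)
The Fourier transform of a Gaussian e^(-a * t^2) is sqrt(pi/a) * e^(-omega^2/(4a)).
With a = 5: F(omega) = sqrt(pi/5) * e^(-omega^2/20)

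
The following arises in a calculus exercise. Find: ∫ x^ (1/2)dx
Power rule: ∫ x^(1/2) dx=x^(3/2)/(3/2) + C

Answer: (2/3)·x^(3/2) + C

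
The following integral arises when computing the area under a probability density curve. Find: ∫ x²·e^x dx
Integration by parts twice:
First: u = x², dv = e^x dx => x²e^x - 2∫ xe^x dx
Second: u = x, dv = e^x dx => xe^x - e^x
Combining: x²e^x - 2xe^x + 2e^x + C

Answer: e^x(x² - 2x + 2) + C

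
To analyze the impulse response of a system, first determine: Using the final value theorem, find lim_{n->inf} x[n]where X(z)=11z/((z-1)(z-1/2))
Final value theorem: lim x[n] = lim_{z->1} (z-1) * X(z)
(z-1) * X(z) = 11z/(z-1/2)
As z->1: 11/(1-1/2) = 11/(1/2) = 22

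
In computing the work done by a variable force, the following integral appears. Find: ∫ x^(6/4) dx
Power rule: ∫ x^(3/2) dx=x^(5/2)/(5/2) + C

Answer: (2/5)·x^(5/2) + C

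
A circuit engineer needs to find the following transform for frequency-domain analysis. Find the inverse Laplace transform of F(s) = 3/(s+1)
L^(-1){3/(s-a)} = c·e^(at)
Here a = -1, c = 3

Answer: 3e^(-t)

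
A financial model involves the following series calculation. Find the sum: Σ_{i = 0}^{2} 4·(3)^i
Geometric series: S = a(1 - r^n)/(1 - r)
a = 4, r = 3, n = 3
S = 4(1 - 27)/-2 = 52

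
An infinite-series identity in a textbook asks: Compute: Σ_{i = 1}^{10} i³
Using formula: Σ i^3=[n(n+1)/2]²=[10·11/2]²=3025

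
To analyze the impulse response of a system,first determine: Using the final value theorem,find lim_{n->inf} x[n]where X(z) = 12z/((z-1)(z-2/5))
Final value theorem: lim x[n]=lim_{z->1} (z-1)*X(z)
(z-1)*X(z)=12z/(z-2/5)
As z->1: 12/(1 - 2/5)=12/(3/5)=20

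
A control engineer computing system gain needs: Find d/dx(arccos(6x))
d/dx[arccos(u)] = -u'/√(1-u²), u = 6x, u' = 6

Answer: -6/√(1 - 36x²)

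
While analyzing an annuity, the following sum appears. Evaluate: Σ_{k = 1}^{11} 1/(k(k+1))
Partial fractions: 1/(k(k+1))=1/k - 1/(k+1)
Telescoping sum: 1(1-1/12)=1·11/12

Answer: 11/12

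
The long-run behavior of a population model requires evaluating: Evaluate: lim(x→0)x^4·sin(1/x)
Squeeze theorem: -|x^4| ≤ x^4·sin(1/x) ≤ |x^4|
Since x^4 → 0 as x → 0, by squeeze theorem the limit is 0

Answer: 0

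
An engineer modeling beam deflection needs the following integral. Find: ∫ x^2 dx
Using power rule: ∫ x^2 dx=1/3 x^3+C=(1/3)x^3+C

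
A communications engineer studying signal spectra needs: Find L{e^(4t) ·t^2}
First shifting: L{e^(at)f(t)} = F(s-a)
L{t^2} = 2/s^3
Shift s → s-4: 2/(s-4)^3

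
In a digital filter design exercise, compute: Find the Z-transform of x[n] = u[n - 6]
Using the time-shift property: Z{u[n-6]}=z^(-6) * z/(z-1)
=z^(-5)/(z-1)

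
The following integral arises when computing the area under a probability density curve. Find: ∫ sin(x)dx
Using standard integral: ∫ sin(x) dx=-cos(x) + C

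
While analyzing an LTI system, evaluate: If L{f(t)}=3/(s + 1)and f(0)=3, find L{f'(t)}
L{f'(t)}=s·F(s) - f(0)=3s/(s + 1) - 3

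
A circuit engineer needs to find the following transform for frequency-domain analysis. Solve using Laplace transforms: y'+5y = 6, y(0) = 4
Take L of both sides: sY(s) - 4 + 5Y(s) = 6/s
Y(s)(s + 5) = 6/s + 4
Y(s) = 6/(s(s + 5)) + 4/(s + 5)
Partial fractions: 6/(s(s + 5)) = (6/5)/s - (6/5)/(s + 5)
So Y(s) = (6/5)/s + (14/5)/(s + 5)
Inverse transform (L^(-1){1/s} = 1, L^(-1){1/(s + 5)} = e^(-5t)):

Answer: y(t) = 6/5 + (14/5)·e^(-5t)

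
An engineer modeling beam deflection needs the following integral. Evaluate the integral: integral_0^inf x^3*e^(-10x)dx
This is a Gamma integral. Substitute u=10x (du=10 dx):
integral_0^inf x^3 * e^(-10x) dx=(1/10^4) integral_0^inf u^3 * e^(-u) du
=Gamma(4)/10^4=3!/10^4=6/10000

Answer: 3/5000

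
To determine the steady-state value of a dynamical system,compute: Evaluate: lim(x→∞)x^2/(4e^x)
Apply L'Hôpital 2 times (∞/∞ each time):
Eventually get 2!/(4e^x) → 0

Answer: 0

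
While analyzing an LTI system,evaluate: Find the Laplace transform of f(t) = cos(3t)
L{cos(wt)} = s/(s² + w²)
L{cos(3t)} = s/(s² + 9)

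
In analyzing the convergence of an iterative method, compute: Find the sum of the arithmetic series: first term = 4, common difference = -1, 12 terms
Last term: a_n = 4+(12-1)·-1 = -7
Sum = n(a_1+a_n)/2 = 12(4+(-7))/2 = -18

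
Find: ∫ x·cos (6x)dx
By parts: u=x, dv=cos(6x) dx
du=dx, v=sin(6x)/6
=x·sin(6x)/6 + cos(6x)/6² + C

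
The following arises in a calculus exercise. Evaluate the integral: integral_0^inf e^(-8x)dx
integral_0^inf e^(-8x) dx=[-1/8 * e^(-8x)]_0^inf
=0 - (-1/8)=1/8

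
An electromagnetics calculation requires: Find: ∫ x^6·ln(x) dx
By parts: u=ln(x), dv=x^6 dx
du=1/x dx, v=x^7/7
=x^7·ln(x)/7 - ∫ x^6/7 dx
=x^7·ln(x)/7 - x^7/49 + C

Answer: x^7(ln(x)/7 - 1/49) + C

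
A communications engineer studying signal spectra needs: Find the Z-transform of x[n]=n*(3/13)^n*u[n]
Using the property Z{n*a^n*u[n]} = az/(z-a)^2
With a = 3/13: X(z) = (3/13)z/(z - 3/13)^2, |z| > 3/13

Answer: (3/13)z/(z - 3/13)^2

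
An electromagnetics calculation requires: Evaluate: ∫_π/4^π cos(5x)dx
Antiderivative: sin(5x)/5
Evaluate at bounds: [sin(5·π)/5] - [sin(5·π/4)/5]
=((0) - (-√2/2))/5=√2/10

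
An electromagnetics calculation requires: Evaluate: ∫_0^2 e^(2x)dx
Antiderivative: (1/2)e^(2x)
Evaluate: (1/2)(e^4-1)

Answer: (e^4-1)/2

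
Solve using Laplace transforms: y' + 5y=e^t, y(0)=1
Take L: sY - 1 + 5Y = 1/(s-1)
Y(s + 5) = 1/(s-1) + 1
Y = 1/((s-1)(s + 5)) + 1/(s + 5)
Partial fractions: 1/((s-1)(s + 5)) = (1/6)/(s-1) - (1/6)/(s + 5)
So Y = (1/6)/(s-1) + (5/6)/(s + 5)
Inverse Laplace transform (L^(-1){1/(s-1)} = e^t, L^(-1){1/(s + 5)} = e^(-5t)):

Answer: y(t) = (1/6)·e^t + (5/6)·e^(-5t)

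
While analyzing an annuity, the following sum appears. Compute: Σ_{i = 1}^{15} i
Using formula: Σ i^1=n(n+1)/2=15·16/2=120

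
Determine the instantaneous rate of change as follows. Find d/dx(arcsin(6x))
d/dx[arcsin(u)]=u'/√(1-u²), u=6x, u'=6

Answer: 6/√(1 - 36x²)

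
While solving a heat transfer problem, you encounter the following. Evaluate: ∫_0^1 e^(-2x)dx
Antiderivative: (1/(-2))e^(-2x)
Evaluate: (1/(-2))(e^-2 - 1)

Answer: (e^-2 - 1)/(-2)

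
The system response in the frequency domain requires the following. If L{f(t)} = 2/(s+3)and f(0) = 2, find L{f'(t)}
L{f'(t)} = s·F(s) - f(0) = 2s/(s + 3) - 2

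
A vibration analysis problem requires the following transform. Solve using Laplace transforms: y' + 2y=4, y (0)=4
Take L of both sides: sY(s) - 4 + 2Y(s)=4/s
Y(s)(s + 2)=4/s + 4
Y(s)=4/(s(s + 2)) + 4/(s + 2)
Partial fractions: 4/(s(s + 2))=2/s - 2/(s + 2)
So Y(s)=2/s + 2/(s + 2)
Inverse transform (L^(-1){1/s}=1, L^(-1){1/(s + 2)}=e^(-2t)):

Answer: y(t)=2 + 2·e^(-2t)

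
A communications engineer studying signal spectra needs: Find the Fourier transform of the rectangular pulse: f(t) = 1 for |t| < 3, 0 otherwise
F(omega)=integral from -3 to 3 of e^(-j * omega * t) dt
=2 * sin(3 * omega)/omega=6 * sinc(3 * omega/pi)

Answer: 2 * sin(3 * omega)/omega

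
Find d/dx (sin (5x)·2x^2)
Product rule: (fg)'=f'g + fg'
f=sin(5x), f'=5·cos(5x)
g=2x^2, g'=4x

Answer: 10·cos(5x)·x^2 + 4·sin(5x)·x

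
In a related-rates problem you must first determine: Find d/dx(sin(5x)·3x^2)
Product rule: (fg)' = f'g+fg'
f = sin(5x), f' = 5·cos(5x)
g = 3x^2, g' = 6x

Answer: 15·cos(5x)·x^2+6·sin(5x)·x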